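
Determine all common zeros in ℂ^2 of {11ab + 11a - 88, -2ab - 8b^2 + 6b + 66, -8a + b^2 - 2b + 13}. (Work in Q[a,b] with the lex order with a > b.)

Compute a lex Gröbner basis by Buchberger's algorithm.
f_1 = 11ab + 11a - 88, LT = ab.
f_2 = -2ab - 8b^2 + 6b + 66, LT = ab.
f_3 = -8a + b^2 - 2b + 13, LT = a.

S(f_1,f_2): lcm = ab. S = a - 4b^2 + 3b + 25.
  reduce S modulo (f_1, f_2, f_3):
  remainder -31/8b^2 + 11/4b + 213/8 ≠ 0; add h_4 = -31/8b^2 + 11/4b + 213/8 to the basis.

S(f_1,f_3): lcm = ab. S = a + 1/8b^3 - 1/4b^2 + 13/8b - 8.
  reduce S modulo (f_1, f_2, f_3, h_4):
  remainder 2122/961b - 6366/961 ≠ 0; add h_5 = 2122/961b - 6366/961 to the basis.

The other S-polynomials (S(f_2,f_3), S(f_1,h_4), S(f_2,h_4), S(f_3,h_4), S(f_1,h_5), S(f_2,h_5), S(f_3,h_5), S(h_4,h_5)) all reduce to 0 modulo the current basis, so we have a Gröbner basis.
Inter-reduce: drop elements whose leading term is divisible by another's, tail-reduce, and make monic.
Reduced Gröbner basis: {a - 2, b - 3}.

A lex Gröbner basis eliminates variables successively. Here b - 3 depends only on b, with roots {3}; lifting each root through the earlier basis elements recovers the full solutions.
  b = 3: the earlier basis element becomes a - 2 = 0, giving a = 2 — point (2, 3).

{(2, 3)}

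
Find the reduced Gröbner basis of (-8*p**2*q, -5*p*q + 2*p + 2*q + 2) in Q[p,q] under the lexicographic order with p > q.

This is the nonlinear analogue of row-reducing a linear system.

f_1 = -8*p**2*q, LT = p**2*q.
f_2 = -5*p*q + 2*p + 2*q + 2, LT = p*q.

S(f_1,f_2): lcm = p**2*q. S = 2/5*p**2 + 2/5*p*q + 2/5*p.
  leading term p**2: no divisor's leading term divides it; move 2/5*p**2 to the remainder.
  leading term p*q: subtract (-2/25)·f_2 from 2/5*p*q + 2/5*p → 14/25*p + 4/25*q + 4/25
  leading term p: no divisor's leading term divides it; move 14/25*p to the remainder.
  leading term q: no divisor's leading term divides it; move 4/25*q to the remainder.
  leading term 1: no divisor's leading term divides it; move 4/25 to the remainder.
  remainder 2/5*p**2 + 14/25*p + 4/25*q + 4/25 ≠ 0; add g_3 = 2/5*p**2 + 14/25*p + 4/25*q + 4/25 to the basis.

S(f_1,g_3): lcm = p**2*q. S = -7/5*p*q - 2/5*q**2 - 2/5*q.
  leading term p*q: subtract (7/25)·f_2 from -7/5*p*q - 2/5*q**2 - 2/5*q → -14/25*p - 2/5*q**2 - 24/25*q - 14/25
  leading term p: no divisor's leading term divides it; move -14/25*p to the remainder.
  leading term q**2: no divisor's leading term divides it; move -2/5*q**2 to the remainder.
  leading term q: no divisor's leading term divides it; move -24/25*q to the remainder.
  leading term 1: no divisor's leading term divides it; move -14/25 to the remainder.
  remainder -14/25*p - 2/5*q**2 - 24/25*q - 14/25 ≠ 0; add g_4 = -14/25*p - 2/5*q**2 - 24/25*q - 14/25 to the basis.

S(f_1,g_4): lcm = p**2*q. S = -5/7*p*q**3 - 12/7*p*q**2 - p*q.
  leading term p*q**3: subtract (1/7*q**2)·f_2 from -5/7*p*q**3 - 12/7*p*q**2 - p*q → -2*p*q**2 - p*q - 2/7*q**3 - 2/7*q**2
  leading term p*q**2: subtract (2/5*q)·f_2 from -2*p*q**2 - p*q - 2/7*q**3 - 2/7*q**2 → -9/5*p*q - 2/7*q**3 - 38/35*q**2 - 4/5*q
  leading term p*q: subtract (9/25)·f_2 from -9/5*p*q - 2/7*q**3 - 38/35*q**2 - 4/5*q → -18/25*p - 2/7*q**3 - 38/35*q**2 - 38/25*q - 18/25
  leading term p: subtract (9/7)·g_4 from -18/25*p - 2/7*q**3 - 38/35*q**2 - 38/25*q - 18/25 → -2/7*q**3 - 4/7*q**2 - 2/7*q
  leading term q**3: no divisor's leading term divides it; move -2/7*q**3 to the remainder.
  leading term q**2: no divisor's leading term divides it; move -4/7*q**2 to the remainder.
  leading term q: no divisor's leading term divides it; move -2/7*q to the remainder.
  remainder -2/7*q**3 - 4/7*q**2 - 2/7*q ≠ 0; add g_5 = -2/7*q**3 - 4/7*q**2 - 2/7*q to the basis.

The other S-polynomials (S(f_2,g_3), S(f_2,g_4), S(g_3,g_4), S(f_1,g_5), S(f_2,g_5), S(g_3,g_5), S(g_4,g_5)) all reduce to 0 modulo the current basis, so we have a Gröbner basis.
Inter-reduce: drop elements whose leading term is divisible by another's, tail-reduce, and make monic.

G = {p + 5/7*q**2 + 12/7*q + 1, q**3 + 2*q**2 + q}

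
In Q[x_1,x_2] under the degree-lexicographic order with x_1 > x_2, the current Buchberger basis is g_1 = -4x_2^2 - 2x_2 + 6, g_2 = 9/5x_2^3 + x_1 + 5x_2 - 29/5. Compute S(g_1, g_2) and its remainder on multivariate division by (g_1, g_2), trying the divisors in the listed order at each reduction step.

S(g_1, g_2) = 1/2x_2^2 - 5/9x_1 - 77/18x_2 + 29/9; remainder on division = -5/9x_1 - 163/36x_2 + 143/36.

lcm(LM(g_1), LM(g_2)) = x_2^3.
S = (lcm/LT(g_1))·g_1 − (lcm/LT(g_2))·g_2 = 1/2x_2^2 - 5/9x_1 - 77/18x_2 + 29/9.
Reduce S modulo (g_1, g_2) in that order:
  leading term x_2^2: subtract (-1/8)·g_1 from 1/2x_2^2 - 5/9x_1 - 77/18x_2 + 29/9 → -5/9x_1 - 163/36x_2 + 143/36
  leading term x_1: no divisor's leading term divides it; move -5/9x_1 to the remainder.
  leading term x_2: no divisor's leading term divides it; move -163/36x_2 to the remainder.
  leading term 1: no divisor's leading term divides it; move 143/36 to the remainder.
The remainder -5/9x_1 - 163/36x_2 + 143/36 is nonzero, so it would be added as the next basis element.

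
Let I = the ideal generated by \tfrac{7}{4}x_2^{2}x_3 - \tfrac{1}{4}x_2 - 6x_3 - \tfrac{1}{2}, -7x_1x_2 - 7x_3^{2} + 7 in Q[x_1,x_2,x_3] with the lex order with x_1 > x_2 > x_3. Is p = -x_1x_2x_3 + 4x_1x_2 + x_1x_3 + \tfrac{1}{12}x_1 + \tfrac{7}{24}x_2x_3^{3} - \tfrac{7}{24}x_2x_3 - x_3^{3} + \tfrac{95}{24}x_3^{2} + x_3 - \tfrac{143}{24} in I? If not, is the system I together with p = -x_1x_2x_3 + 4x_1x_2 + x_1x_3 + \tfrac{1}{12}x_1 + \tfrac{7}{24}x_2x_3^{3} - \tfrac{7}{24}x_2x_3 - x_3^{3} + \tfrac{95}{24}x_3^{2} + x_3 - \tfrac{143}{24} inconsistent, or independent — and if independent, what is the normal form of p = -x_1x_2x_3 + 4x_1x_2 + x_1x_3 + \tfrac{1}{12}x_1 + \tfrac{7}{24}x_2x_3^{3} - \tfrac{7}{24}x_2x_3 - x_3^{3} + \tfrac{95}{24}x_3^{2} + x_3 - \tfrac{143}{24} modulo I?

First compute the reduced Gröbner basis of I by Buchberger's algorithm.
f_1 = \tfrac{7}{4}x_2^{2}x_3 - \tfrac{1}{4}x_2 - 6x_3 - \tfrac{1}{2}, LT = x_2^{2}x_3.
f_2 = -7x_1x_2 - 7x_3^{2} + 7, LT = x_1x_2.

S(f_1,f_2): lcm = x_1x_2^{2}x_3. S = -\tfrac{1}{7}x_1x_2 - \tfrac{24}{7}x_1x_3 - \tfrac{2}{7}x_1 - x_2x_3^{3} + x_2x_3.
  reduce S modulo (f_1, f_2):
  remainder -\tfrac{24}{7}x_1x_3 - \tfrac{2}{7}x_1 - x_2x_3^{3} + x_2x_3 + \tfrac{1}{7}x_3^{2} - \tfrac{1}{7} ≠ 0; add h_3 = -\tfrac{24}{7}x_1x_3 - \tfrac{2}{7}x_1 - x_2x_3^{3} + x_2x_3 + \tfrac{1}{7}x_3^{2} - \tfrac{1}{7} to the basis.

The other S-polynomials (S(f_1,h_3), S(f_2,h_3)) all reduce to 0 modulo the current basis, so we have a Gröbner basis.
Inter-reduce: drop elements whose leading term is divisible by another's, tail-reduce, and make monic.
Reduced Gröbner basis: {x_1x_2 + x_3^{2} - 1, x_1x_3 + \tfrac{1}{12}x_1 + \tfrac{7}{24}x_2x_3^{3} - \tfrac{7}{24}x_2x_3 - \tfrac{1}{24}x_3^{2} + \tfrac{1}{24}, x_2^{2}x_3 - \tfrac{1}{7}x_2 - \tfrac{24}{7}x_3 - \tfrac{2}{7}}.
Label its elements g_1 = x_1x_2 + x_3^{2} - 1, g_2 = x_1x_3 + \tfrac{1}{12}x_1 + \tfrac{7}{24}x_2x_3^{3} - \tfrac{7}{24}x_2x_3 - \tfrac{1}{24}x_3^{2} + \tfrac{1}{24}, g_3 = x_2^{2}x_3 - \tfrac{1}{7}x_2 - \tfrac{24}{7}x_3 - \tfrac{2}{7}.

Reduce p = -x_1x_2x_3 + 4x_1x_2 + x_1x_3 + \tfrac{1}{12}x_1 + \tfrac{7}{24}x_2x_3^{3} - \tfrac{7}{24}x_2x_3 - x_3^{3} + \tfrac{95}{24}x_3^{2} + x_3 - \tfrac{143}{24} modulo G:
  leading term x_1x_2x_3: subtract (-x_3)·g_1 from -x_1x_2x_3 + 4x_1x_2 + x_1x_3 + \tfrac{1}{12}x_1 + \tfrac{7}{24}x_2x_3^{3} - \tfrac{7}{24}x_2x_3 - x_3^{3} + \tfrac{95}{24}x_3^{2} + x_3 - \tfrac{143}{24} → 4x_1x_2 + x_1x_3 + \tfrac{1}{12}x_1 + \tfrac{7}{24}x_2x_3^{3} - \tfrac{7}{24}x_2x_3 + \tfrac{95}{24}x_3^{2} - \tfrac{143}{24}
  leading term x_1x_2: subtract (4)·g_1 from 4x_1x_2 + x_1x_3 + \tfrac{1}{12}x_1 + \tfrac{7}{24}x_2x_3^{3} - \tfrac{7}{24}x_2x_3 + \tfrac{95}{24}x_3^{2} - \tfrac{143}{24} → x_1x_3 + \tfrac{1}{12}x_1 + \tfrac{7}{24}x_2x_3^{3} - \tfrac{7}{24}x_2x_3 - \tfrac{1}{24}x_3^{2} - \tfrac{47}{24}
  leading term x_1x_3: subtract (1)·g_2 from x_1x_3 + \tfrac{1}{12}x_1 + \tfrac{7}{24}x_2x_3^{3} - \tfrac{7}{24}x_2x_3 - \tfrac{1}{24}x_3^{2} - \tfrac{47}{24} → -2
  leading term 1: no divisor's leading term divides it; move -2 to the remainder.
  normal form = -2.
The normal form is nonzero, so p ∉ I. Since p minus its normal form lies in I, I + (p) = I + (r) where r = -2; decide whether this ideal is the whole ring.
Here r = -2 is a nonzero constant, hence a unit: 1 ∈ I + (p), the Gröbner basis of I + (p) is {1}, and the enlarged system has no common solution — adjoining p is inconsistent.

The remainder on division by a Gröbner basis is unique — it is the normal form.

Adjoining -x_1x_2x_3 + 4x_1x_2 + x_1x_3 + \tfrac{1}{12}x_1 + \tfrac{7}{24}x_2x_3^{3} - \tfrac{7}{24}x_2x_3 - x_3^{3} + \tfrac{95}{24}x_3^{2} + x_3 - \tfrac{143}{24} makes the ideal the whole ring: the system is inconsistent.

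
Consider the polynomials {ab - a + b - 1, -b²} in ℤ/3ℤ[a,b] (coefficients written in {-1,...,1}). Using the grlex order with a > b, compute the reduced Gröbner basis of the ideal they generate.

G = {b², a + 1}

Buchberger's algorithm terminates because the ascending chain of leading-term ideals stabilizes.

f_1 = ab - a + b - 1, LT = ab.
f_2 = -b², LT = b².

S(f_1,f_2): lcm = ab². S = -ab + b² - b.
  leading term ab: subtract (-1)·f_1 from -ab + b² - b → b² - a - 1
  leading term b²: subtract (-1)·f_2 from b² - a - 1 → -a - 1
  leading term a: no divisor's leading term divides it; move -a to the remainder.
  leading term 1: no divisor's leading term divides it; move -1 to the remainder.
  remainder -a - 1 ≠ 0; add g_3 = -a - 1 to the basis.

The other S-polynomials (S(f_1,g_3), S(f_2,g_3)) all reduce to 0 modulo the current basis, so we have a Gröbner basis.
Inter-reduce: drop elements whose leading term is divisible by another's, tail-reduce, and make monic.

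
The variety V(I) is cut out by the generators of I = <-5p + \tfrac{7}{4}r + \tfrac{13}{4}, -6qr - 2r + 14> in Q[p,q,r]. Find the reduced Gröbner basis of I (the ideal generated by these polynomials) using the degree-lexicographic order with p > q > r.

G = {qr + \tfrac{1}{3}r - \tfrac{7}{3}, p - \tfrac{7}{20}r - \tfrac{13}{20}}

f_1 = -5p + \tfrac{7}{4}r + \tfrac{13}{4}, LT = p.
f_2 = -6qr - 2r + 14, LT = qr.

The S-polynomials (S(f_1,f_2)) all reduce to 0 modulo the current basis, so we have a Gröbner basis.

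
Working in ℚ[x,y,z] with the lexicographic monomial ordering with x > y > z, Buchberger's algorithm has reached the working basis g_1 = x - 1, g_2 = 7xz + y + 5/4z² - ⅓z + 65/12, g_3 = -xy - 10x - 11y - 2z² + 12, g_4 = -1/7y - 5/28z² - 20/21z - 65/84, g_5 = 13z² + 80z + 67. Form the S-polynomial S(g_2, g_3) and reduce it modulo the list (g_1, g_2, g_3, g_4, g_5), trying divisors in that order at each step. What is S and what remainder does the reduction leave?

lcm(LM(g_2), LM(g_3)) = xyz.
S = (lcm/LT(g_2))·g_2 − (lcm/LT(g_3))·g_3 = -10xz + 1/7y² + 5/28yz² - 232/21yz + 65/84y - 2z³ + 12z.
Reduce S modulo (g_1, g_2, g_3, g_4, g_5) in that order:
  leading term xz: subtract (-10z)·g_1 from -10xz + 1/7y² + 5/28yz² - 232/21yz + 65/84y - 2z³ + 12z → 1/7y² + 5/28yz² - 232/21yz + 65/84y - 2z³ + 2z
  leading term y²: subtract (-y)·g_4 from 1/7y² + 5/28yz² - 232/21yz + 65/84y - 2z³ + 2z → -12yz - 2z³ + 2z
  leading term yz: subtract (84z)·g_4 from -12yz - 2z³ + 2z → 13z³ + 80z² + 67z
  leading term z³: subtract (z)·g_5 from 13z³ + 80z² + 67z → 0
The remainder is 0, so this S-polynomial contributes no new basis element.

S(g_2, g_3) = -10xz + 1/7y² + 5/28yz² - 232/21yz + 65/84y - 2z³ + 12z; remainder on division = 0.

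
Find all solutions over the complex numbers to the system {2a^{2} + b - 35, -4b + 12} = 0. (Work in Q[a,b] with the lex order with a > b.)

{(-4, 3), (4, 3)}

Compute a lex Gröbner basis by Buchberger's algorithm.
f_1 = 2a^{2} + b - 35, LT = a^{2}.
f_2 = -4b + 12, LT = b.

The S-polynomials (S(f_1,f_2)) all reduce to 0 modulo the current basis, so we have a Gröbner basis.
Inter-reduce: drop elements whose leading term is divisible by another's, tail-reduce, and make monic.
Reduced Gröbner basis: {a^{2} - 16, b - 3}.

Since the basis is lex-ordered, b - 3 is univariate in b. Its roots are {3}. Back-substituting each root into the other basis elements fixes the other coordinates.
  b = 3: the earlier basis element becomes a^{2} - 16 = 0, giving a = -4, 4 — points (-4, 3), (4, 3).
Each listed point satisfies every original equation (direct substitution).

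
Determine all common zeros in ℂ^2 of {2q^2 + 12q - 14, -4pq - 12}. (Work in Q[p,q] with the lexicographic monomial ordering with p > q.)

Compute a lex Gröbner basis by Buchberger's algorithm.
f_1 = 2q^2 + 12q - 14, LT = q^2.
f_2 = -4pq - 12, LT = pq.

S(f_1,f_2): lcm = pq^2. S = 6pq - 7p - 3q.
  reduce S modulo (f_1, f_2):
  remainder -7p - 3q - 18 ≠ 0; add h_3 = -7p - 3q - 18 to the basis.

The other S-polynomials (S(f_1,h_3), S(f_2,h_3)) all reduce to 0 modulo the current basis, so we have a Gröbner basis.
Inter-reduce: drop elements whose leading term is divisible by another's, tail-reduce, and make monic.
Reduced Gröbner basis: {p + 3/7q + 18/7, q^2 + 6q - 7}.

Since the basis is lex-ordered, q^2 + 6q - 7 is univariate in q. Its roots are {-7, 1}. Back-substituting each root into the other basis elements fixes the other coordinates.
  q = -7: the earlier basis element becomes p - 3/7 = 0, giving p = 3/7 — point (3/7, -7).
  q = 1: the earlier basis element becomes p + 3 = 0, giving p = -3 — point (-3, 1).

{(3/7, -7), (-3, 1)}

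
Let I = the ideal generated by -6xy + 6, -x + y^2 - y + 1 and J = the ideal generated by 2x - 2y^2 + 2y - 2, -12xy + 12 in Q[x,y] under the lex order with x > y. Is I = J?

Yes, the ideals are equal.

For a fixed monomial order, each ideal has a unique reduced Gröbner basis; comparing bases decides equality.
Buchberger on the first generating set:
f_1 = -6xy + 6, LT = xy.
f_2 = -x + y^2 - y + 1, LT = x.

S(f_1,f_2): lcm = xy. S = y^3 - y^2 + y - 1.
  leading term y^3: no divisor's leading term divides it; move y^3 to the remainder.
  leading term y^2: no divisor's leading term divides it; move -y^2 to the remainder.
  leading term y: no divisor's leading term divides it; move y to the remainder.
  leading term 1: no divisor's leading term divides it; move -1 to the remainder.
  remainder y^3 - y^2 + y - 1 ≠ 0; add g_3 = y^3 - y^2 + y - 1 to the basis.

The other S-polynomials (S(f_1,g_3), S(f_2,g_3)) all reduce to 0 modulo the current basis, so we have a Gröbner basis.
Inter-reduce: drop elements whose leading term is divisible by another's, tail-reduce, and make monic.
Reduced Gröbner basis: {x - y^2 + y - 1, y^3 - y^2 + y - 1}.

Buchberger on the second generating set:
h_1 = 2x - 2y^2 + 2y - 2, LT = x.
h_2 = -12xy + 12, LT = xy.

S(h_1,h_2): lcm = xy. S = -y^3 + y^2 - y + 1.
  leading term y^3: no divisor's leading term divides it; move -y^3 to the remainder.
  leading term y^2: no divisor's leading term divides it; move y^2 to the remainder.
  leading term y: no divisor's leading term divides it; move -y to the remainder.
  leading term 1: no divisor's leading term divides it; move 1 to the remainder.
  remainder -y^3 + y^2 - y + 1 ≠ 0; add k_3 = -y^3 + y^2 - y + 1 to the basis.

The other S-polynomials (S(h_1,k_3), S(h_2,k_3)) all reduce to 0 modulo the current basis, so we have a Gröbner basis.
Inter-reduce: drop elements whose leading term is divisible by another's, tail-reduce, and make monic.
Reduced Gröbner basis: {x - y^2 + y - 1, y^3 - y^2 + y - 1}.

The two bases agree; hence the ideals are identical.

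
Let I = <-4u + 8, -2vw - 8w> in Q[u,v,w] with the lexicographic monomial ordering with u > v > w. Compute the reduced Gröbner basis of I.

G = {u - 2, vw + 4w}

f_1 = -4u + 8, LT = u.
f_2 = -2vw - 8w, LT = vw.

The S-polynomials (S(f_1,f_2)) all reduce to 0 modulo the current basis, so we have a Gröbner basis.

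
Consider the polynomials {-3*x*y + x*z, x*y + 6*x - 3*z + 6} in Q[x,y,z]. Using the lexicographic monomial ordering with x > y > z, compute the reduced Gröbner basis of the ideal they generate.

Buchberger's algorithm terminates because the ascending chain of leading-term ideals stabilizes.

f_1 = -3*x*y + x*z, LT = x*y.
f_2 = x*y + 6*x - 3*z + 6, LT = x*y.

S(f_1,f_2): lcm = x*y. S = -1/3*x*z - 6*x + 3*z - 6.
  leading term x*z: no divisor's leading term divides it; move -1/3*x*z to the remainder.
  leading term x: no divisor's leading term divides it; move -6*x to the remainder.
  leading term z: no divisor's leading term divides it; move 3*z to the remainder.
  leading term 1: no divisor's leading term divides it; move -6 to the remainder.
  remainder -1/3*x*z - 6*x + 3*z - 6 ≠ 0; add g_3 = -1/3*x*z - 6*x + 3*z - 6 to the basis.

S(f_1,g_3): lcm = x*y*z. S = -18*x*y - 1/3*x*z**2 + 9*y*z - 18*y.
  leading term x*y: subtract (6)·f_1 from -18*x*y - 1/3*x*z**2 + 9*y*z - 18*y → -1/3*x*z**2 - 6*x*z + 9*y*z - 18*y
  leading term x*z**2: subtract (z)·g_3 from -1/3*x*z**2 - 6*x*z + 9*y*z - 18*y → 9*y*z - 18*y - 3*z**2 + 6*z
  leading term y*z: no divisor's leading term divides it; move 9*y*z to the remainder.
  leading term y: no divisor's leading term divides it; move -18*y to the remainder.
  leading term z**2: no divisor's leading term divides it; move -3*z**2 to the remainder.
  leading term z: no divisor's leading term divides it; move 6*z to the remainder.
  remainder 9*y*z - 18*y - 3*z**2 + 6*z ≠ 0; add g_4 = 9*y*z - 18*y - 3*z**2 + 6*z to the basis.

The other S-polynomials (S(f_2,g_3), S(f_1,g_4), S(f_2,g_4), S(g_3,g_4)) all reduce to 0 modulo the current basis, so we have a Gröbner basis.
Inter-reduce: drop elements whose leading term is divisible by another's, tail-reduce, and make monic.

G = {x*y + 6*x - 3*z + 6, x*z + 18*x - 9*z + 18, y*z - 2*y - 1/3*z**2 + 2/3*z}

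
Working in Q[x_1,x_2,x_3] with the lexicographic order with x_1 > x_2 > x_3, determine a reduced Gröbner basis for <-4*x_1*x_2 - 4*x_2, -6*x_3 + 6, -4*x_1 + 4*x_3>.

G = {x_1 - 1, x_2, x_3 - 1}

f_1 = -4*x_1*x_2 - 4*x_2, LT = x_1*x_2.
f_2 = -6*x_3 + 6, LT = x_3.
f_3 = -4*x_1 + 4*x_3, LT = x_1.

S(f_1,f_3): lcm = x_1*x_2. S = x_2*x_3 + x_2.
  leading term x_2*x_3: subtract (-1/6*x_2)·f_2 from x_2*x_3 + x_2 → 2*x_2
  leading term x_2: no divisor's leading term divides it; move 2*x_2 to the remainder.
  remainder 2*x_2 ≠ 0; add g_4 = 2*x_2 to the basis.

The other S-polynomials (S(f_1,f_2), S(f_2,f_3), S(f_1,g_4), S(f_2,g_4), S(f_3,g_4)) all reduce to 0 modulo the current basis, so we have a Gröbner basis.
Inter-reduce: drop elements whose leading term is divisible by another's, tail-reduce, and make monic.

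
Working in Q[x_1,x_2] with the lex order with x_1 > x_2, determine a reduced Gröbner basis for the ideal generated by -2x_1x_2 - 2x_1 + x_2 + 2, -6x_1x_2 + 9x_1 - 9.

G = {x_1 - 1/5x_2 - 1, x_2^2 + 7/2x_2}

f_1 = -2x_1x_2 - 2x_1 + x_2 + 2, LT = x_1x_2.
f_2 = -6x_1x_2 + 9x_1 - 9, LT = x_1x_2.

S(f_1,f_2): lcm = x_1x_2. S = 5/2x_1 - 1/2x_2 - 5/2.
  leading term x_1: no divisor's leading term divides it; move 5/2x_1 to the remainder.
  leading term x_2: no divisor's leading term divides it; move -1/2x_2 to the remainder.
  leading term 1: no divisor's leading term divides it; move -5/2 to the remainder.
  remainder 5/2x_1 - 1/2x_2 - 5/2 ≠ 0; add g_3 = 5/2x_1 - 1/2x_2 - 5/2 to the basis.

S(f_1,g_3): lcm = x_1x_2. S = x_1 + 1/5x_2^2 + 1/2x_2 - 1.
  leading term x_1: subtract (2/5)·g_3 from x_1 + 1/5x_2^2 + 1/2x_2 - 1 → 1/5x_2^2 + 7/10x_2
  leading term x_2^2: no divisor's leading term divides it; move 1/5x_2^2 to the remainder.
  leading term x_2: no divisor's leading term divides it; move 7/10x_2 to the remainder.
  remainder 1/5x_2^2 + 7/10x_2 ≠ 0; add g_4 = 1/5x_2^2 + 7/10x_2 to the basis.

The other S-polynomials (S(f_2,g_3), S(f_1,g_4), S(f_2,g_4), S(g_3,g_4)) all reduce to 0 modulo the current basis, so we have a Gröbner basis.
Inter-reduce: drop elements whose leading term is divisible by another's, tail-reduce, and make monic.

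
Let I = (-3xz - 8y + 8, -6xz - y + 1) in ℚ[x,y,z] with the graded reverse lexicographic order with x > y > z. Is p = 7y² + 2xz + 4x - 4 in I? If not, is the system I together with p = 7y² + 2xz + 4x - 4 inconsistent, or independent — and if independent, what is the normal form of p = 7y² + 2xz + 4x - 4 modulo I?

First compute the reduced Gröbner basis of I by Buchberger's algorithm.
f_1 = -3xz - 8y + 8, LT = xz.
f_2 = -6xz - y + 1, LT = xz.

S(f_1,f_2): lcm = xz. S = 5/2y - 5/2.
  leading term y: no divisor's leading term divides it; move 5/2y to the remainder.
  leading term 1: no divisor's leading term divides it; move -5/2 to the remainder.
  remainder 5/2y - 5/2 ≠ 0; add h_3 = 5/2y - 5/2 to the basis.

S(f_1,h_3): leading monomials are coprime, so the S-polynomial reduces to 0 (Buchberger's first criterion).
S(f_2,h_3): leading monomials are coprime, so the S-polynomial reduces to 0 (Buchberger's first criterion).
Every S-polynomial of the final basis reduces to 0, so we have a Gröbner basis.
Inter-reduce: drop elements whose leading term is divisible by another's, tail-reduce, and make monic.
Reduced Gröbner basis: {xz, y - 1}.
Label its elements g_1 = xz, g_2 = y - 1.

Reduce p = 7y² + 2xz + 4x - 4 modulo G:
  leading term y²: subtract (7y)·g_2 from 7y² + 2xz + 4x - 4 → 2xz + 4x + 7y - 4
  leading term xz: subtract (2)·g_1 from 2xz + 4x + 7y - 4 → 4x + 7y - 4
  leading term x: no divisor's leading term divides it; move 4x to the remainder.
  leading term y: subtract (7)·g_2 from 7y - 4 → 3
  leading term 1: no divisor's leading term divides it; move 3 to the remainder.
  normal form = 4x + 3.
The normal form is nonzero, so p ∉ I. Since p minus its normal form lies in I, I + (p) = I + (r) where r = 4x + 3; decide whether this ideal is the whole ring.
Run Buchberger on G together with r (pairs among the g_i already reduce to 0 since G is a Gröbner basis):
g_1 = xz, LT = xz.
g_2 = y - 1, LT = y.
r = 4x + 3, LT = x.

S(g_1,g_2): leading monomials are coprime, so the S-polynomial reduces to 0 (Buchberger's first criterion).
S(g_1,r): lcm = xz. S = -¾z.
  leading term z: no divisor's leading term divides it; move -¾z to the remainder.
  remainder -¾z ≠ 0; add m_4 = -¾z to the basis.

S(g_2,r): leading monomials are coprime, so the S-polynomial reduces to 0 (Buchberger's first criterion).
S(g_1,m_4): lcm = xz. S = 0.
  remainder 0.

S(g_2,m_4): leading monomials are coprime, so the S-polynomial reduces to 0 (Buchberger's first criterion).
S(r,m_4): leading monomials are coprime, so the S-polynomial reduces to 0 (Buchberger's first criterion).
Every S-polynomial of the final basis reduces to 0, so we have a Gröbner basis.
Inter-reduce: drop elements whose leading term is divisible by another's, tail-reduce, and make monic.
Reduced Gröbner basis: {x + ¾, y - 1, z}.
The reduced Gröbner basis of I + (p) is {x + ¾, y - 1, z} ≠ {1}, a proper ideal, so the enlarged system stays consistent: p is independent of I, with normal form 4x + 3.

7y² + 2xz + 4x - 4 is independent of I; its normal form modulo I is 4x + 3.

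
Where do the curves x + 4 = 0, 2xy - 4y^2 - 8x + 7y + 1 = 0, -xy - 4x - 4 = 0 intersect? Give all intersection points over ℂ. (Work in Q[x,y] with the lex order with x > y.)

Compute a lex Gröbner basis by Buchberger's algorithm.
f_1 = x + 4, LT = x.
f_2 = 2xy - 8x - 4y^2 + 7y + 1, LT = xy.
f_3 = -xy - 4x - 4, LT = xy.

S(f_1,f_2): lcm = xy. S = 4x + 2y^2 + 1/2y - 1/2.
  reduce S modulo (f_1, f_2, f_3):
  remainder 2y^2 + 1/2y - 33/2 ≠ 0; add h_4 = 2y^2 + 1/2y - 33/2 to the basis.

S(f_1,f_3): lcm = xy. S = -4x + 4y - 4.
  reduce S modulo (f_1, f_2, f_3, h_4):
  remainder 4y + 12 ≠ 0; add h_5 = 4y + 12 to the basis.

The other S-polynomials (S(f_2,f_3), S(f_1,h_4), S(f_2,h_4), S(f_3,h_4), S(f_1,h_5), S(f_2,h_5), S(f_3,h_5), S(h_4,h_5)) all reduce to 0 modulo the current basis, so we have a Gröbner basis.
Inter-reduce: drop elements whose leading term is divisible by another's, tail-reduce, and make monic.
Reduced Gröbner basis: {x + 4, y + 3}.

A lex Gröbner basis eliminates variables successively. Here y + 3 depends only on y, with roots {-3}; lifting each root through the earlier basis elements recovers the full solutions.
  y = -3: the earlier basis element becomes x + 4 = 0, giving x = -4 — point (-4, -3).

{(-4, -3)}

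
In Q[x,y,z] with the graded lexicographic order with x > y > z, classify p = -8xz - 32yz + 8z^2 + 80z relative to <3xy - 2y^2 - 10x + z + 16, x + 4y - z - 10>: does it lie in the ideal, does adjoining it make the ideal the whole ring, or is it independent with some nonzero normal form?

First compute the reduced Gröbner basis of I by Buchberger's algorithm.
f_1 = 3xy - 2y^2 - 10x + z + 16, LT = xy.
f_2 = x + 4y - z - 10, LT = x.

S(f_1,f_2): lcm = xy. S = -14/3y^2 + yz - 10/3x + 10y + 1/3z + 16/3.
  leading term y^2: no divisor's leading term divides it; move -14/3y^2 to the remainder.
  leading term yz: no divisor's leading term divides it; move yz to the remainder.
  leading term x: subtract (-10/3)·f_2 from -10/3x + 10y + 1/3z + 16/3 → 70/3y - 3z - 28
  leading term y: no divisor's leading term divides it; move 70/3y to the remainder.
  leading term z: no divisor's leading term divides it; move -3z to the remainder.
  leading term 1: no divisor's leading term divides it; move -28 to the remainder.
  remainder -14/3y^2 + yz + 70/3y - 3z - 28 ≠ 0; add h_3 = -14/3y^2 + yz + 70/3y - 3z - 28 to the basis.

The other S-polynomials (S(f_1,h_3), S(f_2,h_3)) all reduce to 0 modulo the current basis, so we have a Gröbner basis.
Inter-reduce: drop elements whose leading term is divisible by another's, tail-reduce, and make monic.
Reduced Gröbner basis: {y^2 - 3/14yz - 5y + 9/14z + 6, x + 4y - z - 10}.
Label its elements g_1 = y^2 - 3/14yz - 5y + 9/14z + 6, g_2 = x + 4y - z - 10.

Reduce p = -8xz - 32yz + 8z^2 + 80z modulo G:
  leading term xz: subtract (-8z)·g_2 from -8xz - 32yz + 8z^2 + 80z → 0
  normal form = 0.
Since the normal form is 0, p ∈ I.

The remainder on division by a Gröbner basis is unique — it is the normal form.

-8xz - 32yz + 8z^2 + 80z lies in I (it reduces to 0).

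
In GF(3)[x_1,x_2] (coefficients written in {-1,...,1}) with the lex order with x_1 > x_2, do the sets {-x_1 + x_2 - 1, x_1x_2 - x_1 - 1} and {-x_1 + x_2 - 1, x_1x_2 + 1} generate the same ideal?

For a fixed monomial order, each ideal has a unique reduced Gröbner basis; comparing bases decides equality.
Buchberger on the first generating set:
f_1 = -x_1 + x_2 - 1, LT = x_1.
f_2 = x_1x_2 - x_1 - 1, LT = x_1x_2.

S(f_1,f_2): lcm = x_1x_2. S = x_1 - x_2^2 + x_2 + 1.
  leading term x_1: subtract (-1)·f_1 from x_1 - x_2^2 + x_2 + 1 → -x_2^2 - x_2
  leading term x_2^2: no divisor's leading term divides it; move -x_2^2 to the remainder.
  leading term x_2: no divisor's leading term divides it; move -x_2 to the remainder.
  remainder -x_2^2 - x_2 ≠ 0; add g_3 = -x_2^2 - x_2 to the basis.

The other S-polynomials (S(f_1,g_3), S(f_2,g_3)) all reduce to 0 modulo the current basis, so we have a Gröbner basis.
Inter-reduce: drop elements whose leading term is divisible by another's, tail-reduce, and make monic.
Reduced Gröbner basis: {x_1 - x_2 + 1, x_2^2 + x_2}.

Buchberger on the second generating set:
h_1 = -x_1 + x_2 - 1, LT = x_1.
h_2 = x_1x_2 + 1, LT = x_1x_2.

S(h_1,h_2): lcm = x_1x_2. S = -x_2^2 + x_2 - 1.
  leading term x_2^2: no divisor's leading term divides it; move -x_2^2 to the remainder.
  leading term x_2: no divisor's leading term divides it; move x_2 to the remainder.
  leading term 1: no divisor's leading term divides it; move -1 to the remainder.
  remainder -x_2^2 + x_2 - 1 ≠ 0; add k_3 = -x_2^2 + x_2 - 1 to the basis.

The other S-polynomials (S(h_1,k_3), S(h_2,k_3)) all reduce to 0 modulo the current basis, so we have a Gröbner basis.
Inter-reduce: drop elements whose leading term is divisible by another's, tail-reduce, and make monic.
Reduced Gröbner basis: {x_1 - x_2 + 1, x_2^2 - x_2 + 1}.

Since the reduced bases disagree, the two ideals are not the same.

No, the ideals differ.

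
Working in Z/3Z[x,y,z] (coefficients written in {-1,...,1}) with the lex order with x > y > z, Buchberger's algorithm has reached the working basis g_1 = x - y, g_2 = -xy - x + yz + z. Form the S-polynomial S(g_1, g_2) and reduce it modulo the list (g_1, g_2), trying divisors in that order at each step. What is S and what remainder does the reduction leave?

S(g_1, g_2) = -x - y^{2} + yz + z; remainder on division = -y^{2} + yz - y + z.

lcm(LM(g_1), LM(g_2)) = xy.
S = (lcm/LT(g_1))·g_1 − (lcm/LT(g_2))·g_2 = -x - y^{2} + yz + z.
Reduce S modulo (g_1, g_2) in that order:
  leading term x: subtract (-1)·g_1 from -x - y^{2} + yz + z → -y^{2} + yz - y + z
  leading term y^{2}: no divisor's leading term divides it; move -y^{2} to the remainder.
  leading term yz: no divisor's leading term divides it; move yz to the remainder.
  leading term y: no divisor's leading term divides it; move -y to the remainder.
  leading term z: no divisor's leading term divides it; move z to the remainder.
The remainder -y^{2} + yz - y + z is nonzero, so it would be added as the next basis element.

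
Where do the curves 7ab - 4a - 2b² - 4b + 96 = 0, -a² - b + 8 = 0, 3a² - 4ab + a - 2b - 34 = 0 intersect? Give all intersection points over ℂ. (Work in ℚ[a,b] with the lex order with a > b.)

{(-2, 4)}

Compute a lex Gröbner basis by Buchberger's algorithm.
f_1 = 7ab - 4a - 2b² - 4b + 96, LT = ab.
f_2 = -a² - b + 8, LT = a².
f_3 = 3a² - 4ab + a - 2b - 34, LT = a².

S(f_1,f_2): lcm = a²b. S = -4/7a² - 2/7ab² - 4/7ab + 96/7a - b² + 8b.
  reduce S modulo (f_1, f_2, f_3):
  remainder 4560/343a - 4/49b³ - 471/343b² + 4140/343b + 1888/343 ≠ 0; add h_4 = 4560/343a - 4/49b³ - 471/343b² + 4140/343b + 1888/343 to the basis.

S(f_1,f_3): lcm = a²b. S = -4/7a² + 22/21ab² - 19/21ab + 96/7a + ⅔b² + 34/3b.
  reduce S modulo (f_1, f_2, f_3, h_4):
  remainder 109/285b³ + 979/380b² - 851/57b - 568/95 ≠ 0; add h_5 = 109/285b³ + 979/380b² - 851/57b - 568/95 to the basis.

S(f_2,f_3): lcm = a². S = 4/3ab - ⅓a + 5/3b + 10/3.
  reduce S modulo (f_1, f_2, f_3, h_4, h_5):
  remainder 533/1308b² + 467/218b - 4934/327 ≠ 0; add h_6 = 533/1308b² + 467/218b - 4934/327 to the basis.

S(f_1,h_4): lcm = ab. S = -4/7a + 7/1140b⁴ + 157/1520b³ - 635/532b² - 1966/1995b + 96/7.
  reduce S modulo (f_1, f_2, f_3, h_4, h_5, h_6):
  remainder 12972155/1394328b - 12972155/348582 ≠ 0; add h_7 = 12972155/1394328b - 12972155/348582 to the basis.

The other S-polynomials (S(f_2,h_4), S(f_3,h_4), S(f_1,h_5), S(f_2,h_5), S(f_3,h_5), S(h_4,h_5), S(f_1,h_6), S(f_2,h_6), S(f_3,h_6), S(h_4,h_6), S(h_5,h_6), S(f_1,h_7), S(f_2,h_7), S(f_3,h_7), S(h_4,h_7), S(h_5,h_7), S(h_6,h_7)) all reduce to 0 modulo the current basis, so we have a Gröbner basis.
Inter-reduce: drop elements whose leading term is divisible by another's, tail-reduce, and make monic.
Reduced Gröbner basis: {a + 2, b - 4}.

A lex Gröbner basis eliminates variables successively. Here b - 4 depends only on b, with roots {4}; lifting each root through the earlier basis elements recovers the full solutions.
  b = 4: the earlier basis element becomes a + 2 = 0, giving a = -2 — point (-2, 4).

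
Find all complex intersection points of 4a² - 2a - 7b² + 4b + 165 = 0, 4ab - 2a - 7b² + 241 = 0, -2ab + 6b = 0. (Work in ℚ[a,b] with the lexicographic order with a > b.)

Compute a lex Gröbner basis by Buchberger's algorithm.
f_1 = 4a² - 2a - 7b² + 4b + 165, LT = a².
f_2 = 4ab - 2a - 7b² + 241, LT = ab.
f_3 = -2ab + 6b, LT = ab.

S(f_1,f_2): lcm = a²b. S = ½a² + 7/4ab² - ½ab - 241/4a - 7/4b³ + b² + 165/4b.
  leading term a²: subtract (⅛)·f_1 from ½a² + 7/4ab² - ½ab - 241/4a - 7/4b³ + b² + 165/4b → 7/4ab² - ½ab - 60a - 7/4b³ + 15/8b² + 163/4b - 165/8
  leading term ab²: subtract (7/16b)·f_2 from 7/4ab² - ½ab - 60a - 7/4b³ + 15/8b² + 163/4b - 165/8 → ⅜ab - 60a + 21/16b³ + 15/8b² - 1035/16b - 165/8
  leading term ab: subtract (3/32)·f_2 from ⅜ab - 60a + 21/16b³ + 15/8b² - 1035/16b - 165/8 → -957/16a + 21/16b³ + 81/32b² - 1035/16b - 1383/32
  leading term a: no divisor's leading term divides it; move -957/16a to the remainder.
  leading term b³: no divisor's leading term divides it; move 21/16b³ to the remainder.
  leading term b²: no divisor's leading term divides it; move 81/32b² to the remainder.
  leading term b: no divisor's leading term divides it; move -1035/16b to the remainder.
  leading term 1: no divisor's leading term divides it; move -1383/32 to the remainder.
  remainder -957/16a + 21/16b³ + 81/32b² - 1035/16b - 1383/32 ≠ 0; add h_4 = -957/16a + 21/16b³ + 81/32b² - 1035/16b - 1383/32 to the basis.

S(f_1,f_3): lcm = a²b. S = 5/2ab - 7/4b³ + b² + 165/4b.
  leading term ab: subtract (⅝)·f_2 from 5/2ab - 7/4b³ + b² + 165/4b → 5/4a - 7/4b³ + 43/8b² + 165/4b - 1205/8
  leading term a: subtract (-20/957)·h_4 from 5/4a - 7/4b³ + 43/8b² + 165/4b - 1205/8 → -1099/638b³ + 3463/638b² + 25455/638b - 96675/638
  leading term b³: no divisor's leading term divides it; move -1099/638b³ to the remainder.
  leading term b²: no divisor's leading term divides it; move 3463/638b² to the remainder.
  leading term b: no divisor's leading term divides it; move 25455/638b to the remainder.
  leading term 1: no divisor's leading term divides it; move -96675/638 to the remainder.
  remainder -1099/638b³ + 3463/638b² + 25455/638b - 96675/638 ≠ 0; add h_5 = -1099/638b³ + 3463/638b² + 25455/638b - 96675/638 to the basis.

S(f_2,f_3): lcm = ab. S = -½a - 7/4b² + 3b + 241/4.
  leading term a: subtract (8/957)·h_4 from -½a - 7/4b² + 3b + 241/4 → -7/638b³ - 565/319b² + 2259/638b + 19335/319
  leading term b³: subtract (1/157)·h_5 from -7/638b³ - 565/319b² + 2259/638b + 19335/319 → -567/314b² + 516/157b + 19335/314
  leading term b²: no divisor's leading term divides it; move -567/314b² to the remainder.
  leading term b: no divisor's leading term divides it; move 516/157b to the remainder.
  leading term 1: no divisor's leading term divides it; move 19335/314 to the remainder.
  remainder -567/314b² + 516/157b + 19335/314 ≠ 0; add h_6 = -567/314b² + 516/157b + 19335/314 to the basis.

S(f_1,h_4): lcm = a². S = 7/319ab³ + 27/638ab² - 345/319ab - 390/319a - 7/4b² + b + 165/4.
  leading term ab³: subtract (7/1276b²)·f_2 from 7/319ab³ + 27/638ab² - 345/319ab - 390/319a - 7/4b² + b + 165/4 → 17/319ab² - 345/319ab - 390/319a + 49/1276b⁴ - 980/319b² + b + 165/4
  leading term ab²: subtract (17/1276b)·f_2 from 17/319ab² - 345/319ab - 390/319a + 49/1276b⁴ - 980/319b² + b + 165/4 → -673/638ab - 390/319a + 49/1276b⁴ + 119/1276b³ - 980/319b² - 2821/1276b + 165/4
  leading term ab: subtract (-673/2552)·f_2 from -673/638ab - 390/319a + 49/1276b⁴ + 119/1276b³ - 980/319b² - 2821/1276b + 165/4 → -7/4a + 49/1276b⁴ + 119/1276b³ - 1141/232b² - 2821/1276b + 267463/2552
  leading term a: subtract (28/957)·h_4 from -7/4a + 49/1276b⁴ + 119/1276b³ - 1141/232b² - 2821/1276b + 267463/2552 → 49/1276b⁴ + 35/638b³ - 3185/638b² - 7/22b + 135345/1276
  leading term b⁴: subtract (-7/314b)·h_5 from 49/1276b⁴ + 35/638b³ - 3185/638b² - 7/22b + 135345/1276 → 35231/200332b³ - 821905/200332b² - 740467/200332b + 135345/1276
  leading term b³: subtract (-5033/49298)·h_5 from 35231/200332b³ - 821905/200332b² - 740467/200332b + 135345/1276 → -174937/49298b² + 9296/24649b + 4466385/49298
  leading term b²: subtract (24991/12717)·h_6 from -174937/49298b² + 9296/24649b + 4466385/49298 → -25780/4239b - 128900/4239
  leading term b: no divisor's leading term divides it; move -25780/4239b to the remainder.
  leading term 1: no divisor's leading term divides it; move -128900/4239 to the remainder.
  remainder -25780/4239b - 128900/4239 ≠ 0; add h_7 = -25780/4239b - 128900/4239 to the basis.

The other S-polynomials (S(f_2,h_4), S(f_3,h_4), S(f_1,h_5), S(f_2,h_5), S(f_3,h_5), S(h_4,h_5), S(f_1,h_6), S(f_2,h_6), S(f_3,h_6), S(h_4,h_6), S(h_5,h_6), S(f_1,h_7), S(f_2,h_7), S(f_3,h_7), S(h_4,h_7), S(h_5,h_7), S(h_6,h_7)) all reduce to 0 modulo the current basis, so we have a Gröbner basis.
Inter-reduce: drop elements whose leading term is divisible by another's, tail-reduce, and make monic.
Reduced Gröbner basis: {a - 3, b + 5}.

Elimination: the polynomial b + 5 lies in the elimination ideal for b, so b ∈ {-5}. For each such b, the remaining basis elements (now univariate) give the rest of the solution.
  b = -5: the earlier basis element becomes a - 3 = 0, giving a = 3 — point (3, -5).

{(3, -5)}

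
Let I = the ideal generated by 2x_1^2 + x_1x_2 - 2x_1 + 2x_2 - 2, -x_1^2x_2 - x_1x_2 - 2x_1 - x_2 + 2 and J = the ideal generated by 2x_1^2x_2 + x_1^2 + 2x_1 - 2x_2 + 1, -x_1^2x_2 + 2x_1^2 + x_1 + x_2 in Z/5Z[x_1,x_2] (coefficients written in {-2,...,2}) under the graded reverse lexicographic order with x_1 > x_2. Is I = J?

No, the ideals differ.

Since reduced Gröbner bases are canonical representatives of ideals under a given ordering, it suffices to compute and compare them.
Buchberger on the first generating set:
f_1 = 2x_1^2 + x_1x_2 - 2x_1 + 2x_2 - 2, LT = x_1^2.
f_2 = -x_1^2x_2 - x_1x_2 - 2x_1 - x_2 + 2, LT = x_1^2x_2.

S(f_1,f_2): lcm = x_1^2x_2. S = -2x_1x_2^2 - 2x_1x_2 + x_2^2 - 2x_1 - 2x_2 + 2.
  reduce S modulo (f_1, f_2):
  remainder -2x_1x_2^2 - 2x_1x_2 + x_2^2 - 2x_1 - 2x_2 + 2 ≠ 0; add g_3 = -2x_1x_2^2 - 2x_1x_2 + x_2^2 - 2x_1 - 2x_2 + 2 to the basis.

S(f_1,g_3): lcm = x_1^2x_2^2. S = -2x_1x_2^3 - x_1^2x_2 + 2x_1x_2^2 + x_2^3 - x_1^2 - x_1x_2 - x_2^2 + x_1.
  reduce S modulo (f_1, f_2, g_3):
  remainder x_1x_2 - 2x_2^2 - 2x_1 + x_2 + 1 ≠ 0; add g_4 = x_1x_2 - 2x_2^2 - 2x_1 + x_2 + 1 to the basis.

S(g_3,g_4): lcm = x_1x_2^2. S = 2x_2^3 - 2x_1x_2 + x_2^2 + x_1 - 1.
  reduce S modulo (f_1, f_2, g_3, g_4):
  remainder 2x_2^3 + 2x_2^2 + 2x_1 + 2x_2 + 1 ≠ 0; add g_5 = 2x_2^3 + 2x_2^2 + 2x_1 + 2x_2 + 1 to the basis.

The other S-polynomials (S(f_2,g_3), S(f_1,g_4), S(f_2,g_4), S(f_1,g_5), S(f_2,g_5), S(g_3,g_5), S(g_4,g_5)) all reduce to 0 modulo the current basis, so we have a Gröbner basis.
Inter-reduce: drop elements whose leading term is divisible by another's, tail-reduce, and make monic.
Reduced Gröbner basis: {x_2^3 + x_2^2 + x_1 + x_2 - 2, x_1^2 + x_2^2 - 2x_2 + 1, x_1x_2 - 2x_2^2 - 2x_1 + x_2 + 1}.

Buchberger on the second generating set:
h_1 = 2x_1^2x_2 + x_1^2 + 2x_1 - 2x_2 + 1, LT = x_1^2x_2.
h_2 = -x_1^2x_2 + 2x_1^2 + x_1 + x_2, LT = x_1^2x_2.

S(h_1,h_2): lcm = x_1^2x_2. S = 2x_1 - 2.
  reduce S modulo (h_1, h_2):
  remainder 2x_1 - 2 ≠ 0; add k_3 = 2x_1 - 2 to the basis.

S(h_1,k_3): lcm = x_1^2x_2. S = -2x_1^2 + x_1x_2 + x_1 - x_2 - 2.
  reduce S modulo (h_1, h_2, k_3):
  remainder 2 ≠ 0; add k_4 = 2 to the basis.

The other S-polynomials (S(h_2,k_3), S(h_1,k_4), S(h_2,k_4), S(k_3,k_4)) all reduce to 0 modulo the current basis, so we have a Gröbner basis.
Inter-reduce: drop elements whose leading term is divisible by another's, tail-reduce, and make monic.
Reduced Gröbner basis: {1}.

The bases are distinct; the ideals are different.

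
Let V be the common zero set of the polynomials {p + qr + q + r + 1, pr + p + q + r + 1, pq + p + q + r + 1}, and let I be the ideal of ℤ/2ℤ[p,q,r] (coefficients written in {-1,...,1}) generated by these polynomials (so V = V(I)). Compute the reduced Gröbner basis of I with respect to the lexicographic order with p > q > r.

f_1 = p + qr + q + r + 1, LT = p.
f_2 = pr + p + q + r + 1, LT = pr.
f_3 = pq + p + q + r + 1, LT = pq.

S(f_1,f_2): lcm = pr. S = p + qr² + qr + q + r² + 1.
  reduce S modulo (f_1, f_2, f_3):
  remainder qr² + r² + r ≠ 0; add g_4 = qr² + r² + r to the basis.

S(f_1,f_3): lcm = pq. S = p + q²r + q² + qr + r + 1.
  reduce S modulo (f_1, f_2, f_3, g_4):
  remainder q²r + q² + q ≠ 0; add g_5 = q²r + q² + q to the basis.

S(f_2,f_3): lcm = pqr. S = pq + pr + q² + q + r² + r.
  reduce S modulo (f_1, f_2, f_3, g_4, g_5):
  remainder q² + q + r² + r ≠ 0; add g_6 = q² + q + r² + r to the basis.

S(f_3,g_4): lcm = pqr². S = pr + qr² + r³ + r².
  reduce S modulo (f_1, f_2, f_3, g_4, g_5, g_6):
  remainder qr + r³ + r ≠ 0; add g_7 = qr + r³ + r to the basis.

S(g_4,g_6): lcm = q²r². S = qr + r⁴ + r³.
  reduce S modulo (f_1, f_2, f_3, g_4, g_5, g_6, g_7):
  remainder r⁴ + r ≠ 0; add g_8 = r⁴ + r to the basis.

The other S-polynomials (S(f_1,g_4), S(f_2,g_4), S(f_1,g_5), S(f_2,g_5), S(f_3,g_5), S(g_4,g_5), S(f_1,g_6), S(f_2,g_6), S(f_3,g_6), S(g_5,g_6), S(f_1,g_7), S(f_2,g_7), S(f_3,g_7), S(g_4,g_7), S(g_5,g_7), S(g_6,g_7), S(f_1,g_8), S(f_2,g_8), S(f_3,g_8), S(g_4,g_8), S(g_5,g_8), S(g_6,g_8), S(g_7,g_8)) all reduce to 0 modulo the current basis, so we have a Gröbner basis.
Inter-reduce: drop elements whose leading term is divisible by another's, tail-reduce, and make monic.

G = {p + q + r³ + 1, q² + q + r² + r, qr + r³ + r, r⁴ + r}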